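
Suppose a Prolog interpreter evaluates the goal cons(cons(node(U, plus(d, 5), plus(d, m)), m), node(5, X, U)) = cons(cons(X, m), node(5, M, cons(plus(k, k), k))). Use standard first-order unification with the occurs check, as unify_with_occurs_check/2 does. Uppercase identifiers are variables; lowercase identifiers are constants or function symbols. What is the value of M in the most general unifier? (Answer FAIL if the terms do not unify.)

Decompose cons/2: cons(node(U, plus(d, 5), plus(d, m)), m) = cons(X, m),  node(5, X, U) = node(5, M, cons(plus(k, k), k)).
Decompose cons/2: node(U, plus(d, 5), plus(d, m)) = X,  m = m.
Bind X := node(U, plus(d, 5), plus(d, m)); substituting into the one remaining equation that mentions X gives: node(5, node(U, plus(d, 5), plus(d, m)), U) = node(5, M, cons(plus(k, k), k)).
Delete trivial equation m = m.
Decompose node/3: 5 = 5,  node(U, plus(d, 5), plus(d, m)) = M,  U = cons(plus(k, k), k).
Delete trivial equation 5 = 5.
Bind M := node(U, plus(d, 5), plus(d, m)); no other remaining equation mentions M.
Bind U := cons(plus(k, k), k). Substituting into the earlier bindings gives X := node(cons(plus(k, k), k), plus(d, 5), plus(d, m)), M := node(cons(plus(k, k), k), plus(d, 5), plus(d, m)).
MGU = { X -> node(cons(plus(k, k), k), plus(d, 5), plus(d, m)), M -> node(cons(plus(k, k), k), plus(d, 5), plus(d, m)), U -> cons(plus(k, k), k) }, so M -> node(cons(plus(k, k), k), plus(d, 5), plus(d, m)).

node(cons(plus(k, k), k), plus(d, 5), plus(d, m))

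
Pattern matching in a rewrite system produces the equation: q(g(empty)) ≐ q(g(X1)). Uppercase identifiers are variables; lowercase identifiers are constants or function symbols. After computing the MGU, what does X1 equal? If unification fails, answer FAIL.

empty

Decompose q/1: g(empty) ≐ g(X1).
Decompose g/1: empty ≐ X1.
Bind X1 := empty.
MGU = { X1 := empty }, so X1 := empty.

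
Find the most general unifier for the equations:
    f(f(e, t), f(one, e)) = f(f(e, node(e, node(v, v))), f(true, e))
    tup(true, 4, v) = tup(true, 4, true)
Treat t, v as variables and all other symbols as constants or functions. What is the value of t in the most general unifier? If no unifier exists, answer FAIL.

FAIL

Decompose f/2: f(e, t) = f(e, node(e, node(v, v))),  f(one, e) = f(true, e).
Decompose f/2: e = e,  t = node(e, node(v, v)).
Delete trivial equation e = e.
Bind t := node(e, node(v, v)); no other remaining equation mentions t.
Decompose f/2: one = true,  e = e.
Clash: constants one and true differ; no unifier exists.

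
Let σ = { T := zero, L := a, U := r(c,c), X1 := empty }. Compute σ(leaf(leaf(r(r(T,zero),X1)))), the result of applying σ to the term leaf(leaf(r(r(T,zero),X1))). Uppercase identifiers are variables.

Replace each occurrence of T with zero.
Replace each occurrence of X1 with empty.
Result: leaf(leaf(r(r(zero,zero),empty))).

leaf(leaf(r(r(zero,zero),empty)))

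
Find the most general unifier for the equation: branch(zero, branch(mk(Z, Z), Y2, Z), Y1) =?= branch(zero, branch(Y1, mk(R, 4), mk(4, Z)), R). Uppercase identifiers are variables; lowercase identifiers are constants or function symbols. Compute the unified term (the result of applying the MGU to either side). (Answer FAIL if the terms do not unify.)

FAIL

Decompose branch/3: zero =?= zero,  branch(mk(Z, Z), Y2, Z) =?= branch(Y1, mk(R, 4), mk(4, Z)),  Y1 =?= R.
Delete trivial equation zero =?= zero.
Decompose branch/3: mk(Z, Z) =?= Y1,  Y2 =?= mk(R, 4),  Z =?= mk(4, Z).
Bind Y1 := mk(Z, Z); substituting into the one remaining equation that mentions Y1 gives: mk(Z, Z) =?= R.
Bind Y2 := mk(R, 4); no other remaining equation mentions Y2.
Occurs check fails: Z occurs in mk(4, Z); the equation Z =?= mk(4, Z) has no finite solution.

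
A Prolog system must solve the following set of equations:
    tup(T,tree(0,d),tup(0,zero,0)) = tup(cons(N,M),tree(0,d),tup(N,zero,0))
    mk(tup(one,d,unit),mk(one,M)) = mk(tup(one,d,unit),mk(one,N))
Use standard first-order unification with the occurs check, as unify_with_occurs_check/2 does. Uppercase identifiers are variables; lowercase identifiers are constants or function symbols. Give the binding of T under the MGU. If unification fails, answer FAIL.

cons(0,0)

Decompose tup/3: T = cons(N,M),  tree(0,d) = tree(0,d),  tup(0,zero,0) = tup(N,zero,0).
Bind T := cons(N,M); no other remaining equation mentions T.
Delete trivial equation tree(0,d) = tree(0,d).
Decompose tup/3: 0 = N,  zero = zero,  0 = 0.
Bind N := 0; substituting into the one remaining equation that mentions N gives: mk(tup(one,d,unit),mk(one,M)) = mk(tup(one,d,unit),mk(one,0)). Substituting into the earlier binding gives T := cons(0,M).
Delete trivial equation zero = zero.
Delete trivial equation 0 = 0.
Decompose mk/2: tup(one,d,unit) = tup(one,d,unit),  mk(one,M) = mk(one,0).
Delete trivial equation tup(one,d,unit) = tup(one,d,unit).
Decompose mk/2: one = one,  M = 0.
Delete trivial equation one = one.
Bind M := 0. Substituting into the earlier binding gives T := cons(0,0).
MGU = { T ↦ cons(0,0), N ↦ 0, M ↦ 0 }, so T ↦ cons(0,0).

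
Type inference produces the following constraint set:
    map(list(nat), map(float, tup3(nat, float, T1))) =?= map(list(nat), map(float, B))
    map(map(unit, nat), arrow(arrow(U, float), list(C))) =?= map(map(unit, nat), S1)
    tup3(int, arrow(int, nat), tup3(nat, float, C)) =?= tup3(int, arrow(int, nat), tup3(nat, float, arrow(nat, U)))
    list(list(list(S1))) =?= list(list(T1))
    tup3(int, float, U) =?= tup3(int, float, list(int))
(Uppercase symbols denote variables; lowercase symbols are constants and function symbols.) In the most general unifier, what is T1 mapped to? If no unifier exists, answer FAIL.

list(arrow(arrow(list(int), float), list(arrow(nat, list(int)))))

Decompose map/2: list(nat) =?= list(nat),  map(float, tup3(nat, float, T1)) =?= map(float, B).
Delete trivial equation list(nat) =?= list(nat).
Decompose map/2: float =?= float,  tup3(nat, float, T1) =?= B.
Delete trivial equation float =?= float.
Bind B := tup3(nat, float, T1); no other remaining equation mentions B.
Decompose map/2: map(unit, nat) =?= map(unit, nat),  arrow(arrow(U, float), list(C)) =?= S1.
Delete trivial equation map(unit, nat) =?= map(unit, nat).
Bind S1 := arrow(arrow(U, float), list(C)); substituting into the one remaining equation that mentions S1 gives: list(list(list(arrow(arrow(U, float), list(C))))) =?= list(list(T1)).
Decompose tup3/3: int =?= int,  arrow(int, nat) =?= arrow(int, nat),  tup3(nat, float, C) =?= tup3(nat, float, arrow(nat, U)).
Delete trivial equation int =?= int.
Delete trivial equation arrow(int, nat) =?= arrow(int, nat).
Decompose tup3/3: nat =?= nat,  float =?= float,  C =?= arrow(nat, U).
Delete trivial equation nat =?= nat.
Delete trivial equation float =?= float.
Bind C := arrow(nat, U); substituting into the one remaining equation that mentions C gives: list(list(list(arrow(arrow(U, float), list(arrow(nat, U)))))) =?= list(list(T1)). Substituting into the earlier binding gives S1 := arrow(arrow(U, float), list(arrow(nat, U))).
Decompose list/1: list(list(arrow(arrow(U, float), list(arrow(nat, U))))) =?= list(T1).
Decompose list/1: list(arrow(arrow(U, float), list(arrow(nat, U)))) =?= T1.
Bind T1 := list(arrow(arrow(U, float), list(arrow(nat, U)))); no other remaining equation mentions T1. Substituting into the earlier binding gives B := tup3(nat, float, list(arrow(arrow(U, float), list(arrow(nat, U))))).
Decompose tup3/3: int =?= int,  float =?= float,  U =?= list(int).
Delete trivial equation int =?= int.
Delete trivial equation float =?= float.
Bind U := list(int). Substituting into the earlier bindings gives B := tup3(nat, float, list(arrow(arrow(list(int), float), list(arrow(nat, list(int)))))), S1 := arrow(arrow(list(int), float), list(arrow(nat, list(int)))), C := arrow(nat, list(int)), T1 := list(arrow(arrow(list(int), float), list(arrow(nat, list(int))))).
MGU = { B ↦ tup3(nat, float, list(arrow(arrow(list(int), float), list(arrow(nat, list(int)))))), S1 ↦ arrow(arrow(list(int), float), list(arrow(nat, list(int)))), C ↦ arrow(nat, list(int)), T1 ↦ list(arrow(arrow(list(int), float), list(arrow(nat, list(int))))), U ↦ list(int) }, so T1 ↦ list(arrow(arrow(list(int), float), list(arrow(nat, list(int))))).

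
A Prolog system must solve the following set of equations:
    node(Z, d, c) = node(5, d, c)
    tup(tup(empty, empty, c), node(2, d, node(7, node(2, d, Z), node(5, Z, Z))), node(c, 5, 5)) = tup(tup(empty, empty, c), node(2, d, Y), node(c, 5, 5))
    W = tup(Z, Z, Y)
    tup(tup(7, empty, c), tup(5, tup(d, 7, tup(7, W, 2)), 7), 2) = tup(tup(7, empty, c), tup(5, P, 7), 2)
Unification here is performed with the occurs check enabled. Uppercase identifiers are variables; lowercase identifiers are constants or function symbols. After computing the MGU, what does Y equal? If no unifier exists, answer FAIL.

Decompose node/3: Z = 5,  d = d,  c = c.
Bind Z := 5; substituting into the 2 remaining equations that mention Z gives: tup(tup(empty, empty, c), node(2, d, node(7, node(2, d, 5), node(5, 5, 5))), node(c, 5, 5)) = tup(tup(empty, empty, c), node(2, d, Y), node(c, 5, 5)),  W = tup(5, 5, Y).
Delete trivial equation d = d.
Delete trivial equation c = c.
Decompose tup/3: tup(empty, empty, c) = tup(empty, empty, c),  node(2, d, node(7, node(2, d, 5), node(5, 5, 5))) = node(2, d, Y),  node(c, 5, 5) = node(c, 5, 5).
Delete trivial equation tup(empty, empty, c) = tup(empty, empty, c).
Decompose node/3: 2 = 2,  d = d,  node(7, node(2, d, 5), node(5, 5, 5)) = Y.
Delete trivial equation 2 = 2.
Delete trivial equation d = d.
Bind Y := node(7, node(2, d, 5), node(5, 5, 5)); substituting into the one remaining equation that mentions Y gives: W = tup(5, 5, node(7, node(2, d, 5), node(5, 5, 5))).
Delete trivial equation node(c, 5, 5) = node(c, 5, 5).
Bind W := tup(5, 5, node(7, node(2, d, 5), node(5, 5, 5))); substituting into the remaining equation gives: tup(tup(7, empty, c), tup(5, tup(d, 7, tup(7, tup(5, 5, node(7, node(2, d, 5), node(5, 5, 5))), 2)), 7), 2) = tup(tup(7, empty, c), tup(5, P, 7), 2).
Decompose tup/3: tup(7, empty, c) = tup(7, empty, c),  tup(5, tup(d, 7, tup(7, tup(5, 5, node(7, node(2, d, 5), node(5, 5, 5))), 2)), 7) = tup(5, P, 7),  2 = 2.
Delete trivial equation tup(7, empty, c) = tup(7, empty, c).
Decompose tup/3: 5 = 5,  tup(d, 7, tup(7, tup(5, 5, node(7, node(2, d, 5), node(5, 5, 5))), 2)) = P,  7 = 7.
Delete trivial equation 5 = 5.
Bind P := tup(d, 7, tup(7, tup(5, 5, node(7, node(2, d, 5), node(5, 5, 5))), 2)); no other remaining equation mentions P.
Delete trivial equation 7 = 7.
Delete trivial equation 2 = 2.
MGU = { Z -> 5, Y -> node(7, node(2, d, 5), node(5, 5, 5)), W -> tup(5, 5, node(7, node(2, d, 5), node(5, 5, 5))), P -> tup(d, 7, tup(7, tup(5, 5, node(7, node(2, d, 5), node(5, 5, 5))), 2)) }, so Y -> node(7, node(2, d, 5), node(5, 5, 5)).

node(7, node(2, d, 5), node(5, 5, 5))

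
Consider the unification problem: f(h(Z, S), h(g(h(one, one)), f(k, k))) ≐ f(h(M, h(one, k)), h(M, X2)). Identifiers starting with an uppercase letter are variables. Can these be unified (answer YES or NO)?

YES

Decompose f/2: h(Z, S) ≐ h(M, h(one, k)),  h(g(h(one, one)), f(k, k)) ≐ h(M, X2).
Decompose h/2: Z ≐ M,  S ≐ h(one, k).
Bind Z := M; no other remaining equation mentions Z.
Bind S := h(one, k); no other remaining equation mentions S.
Decompose h/2: g(h(one, one)) ≐ M,  f(k, k) ≐ X2.
Bind M := g(h(one, one)); no other remaining equation mentions M. Substituting into the earlier binding gives Z := g(h(one, one)).
Bind X2 := f(k, k).
No equations remain and no clash or occurs-check failure arose, so a unifier exists.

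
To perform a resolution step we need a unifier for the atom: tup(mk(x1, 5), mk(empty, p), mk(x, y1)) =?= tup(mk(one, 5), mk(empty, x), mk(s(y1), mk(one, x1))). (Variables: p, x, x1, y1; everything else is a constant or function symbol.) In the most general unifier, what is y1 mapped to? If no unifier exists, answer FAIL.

Decompose tup/3: mk(x1, 5) =?= mk(one, 5),  mk(empty, p) =?= mk(empty, x),  mk(x, y1) =?= mk(s(y1), mk(one, x1)).
Decompose mk/2: x1 =?= one,  5 =?= 5.
Bind x1 := one; substituting into the one remaining equation that mentions x1 gives: mk(x, y1) =?= mk(s(y1), mk(one, one)).
Delete trivial equation 5 =?= 5.
Decompose mk/2: empty =?= empty,  p =?= x.
Delete trivial equation empty =?= empty.
Bind p := x; no other remaining equation mentions p.
Decompose mk/2: x =?= s(y1),  y1 =?= mk(one, one).
Bind x := s(y1); no other remaining equation mentions x. Substituting into the earlier binding gives p := s(y1).
Bind y1 := mk(one, one). Substituting into the earlier bindings gives p := s(mk(one, one)), x := s(mk(one, one)).
MGU = { x1 := one, p := s(mk(one, one)), x := s(mk(one, one)), y1 := mk(one, one) }, so y1 := mk(one, one).

mk(one, one)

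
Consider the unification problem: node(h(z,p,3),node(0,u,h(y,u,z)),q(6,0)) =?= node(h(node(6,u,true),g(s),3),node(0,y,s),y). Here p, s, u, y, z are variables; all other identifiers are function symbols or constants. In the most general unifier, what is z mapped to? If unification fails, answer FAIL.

node(6,q(6,0),true)

Decompose node/3: h(z,p,3) =?= h(node(6,u,true),g(s),3),  node(0,u,h(y,u,z)) =?= node(0,y,s),  q(6,0) =?= y.
Decompose h/3: z =?= node(6,u,true),  p =?= g(s),  3 =?= 3.
Bind z := node(6,u,true); substituting into the one remaining equation that mentions z gives: node(0,u,h(y,u,node(6,u,true))) =?= node(0,y,s).
Bind p := g(s); no other remaining equation mentions p.
Delete trivial equation 3 =?= 3.
Decompose node/3: 0 =?= 0,  u =?= y,  h(y,u,node(6,u,true)) =?= s.
Delete trivial equation 0 =?= 0.
Bind u := y; substituting into the one remaining equation that mentions u gives: h(y,y,node(6,y,true)) =?= s. Substituting into the earlier binding gives z := node(6,y,true).
Bind s := h(y,y,node(6,y,true)); no other remaining equation mentions s. Substituting into the earlier binding gives p := g(h(y,y,node(6,y,true))).
Bind y := q(6,0). Substituting into the earlier bindings gives z := node(6,q(6,0),true), p := g(h(q(6,0),q(6,0),node(6,q(6,0),true))), u := q(6,0), s := h(q(6,0),q(6,0),node(6,q(6,0),true)).
MGU = { z := node(6,q(6,0),true), p := g(h(q(6,0),q(6,0),node(6,q(6,0),true))), u := q(6,0), s := h(q(6,0),q(6,0),node(6,q(6,0),true)), y := q(6,0) }, so z := node(6,q(6,0),true).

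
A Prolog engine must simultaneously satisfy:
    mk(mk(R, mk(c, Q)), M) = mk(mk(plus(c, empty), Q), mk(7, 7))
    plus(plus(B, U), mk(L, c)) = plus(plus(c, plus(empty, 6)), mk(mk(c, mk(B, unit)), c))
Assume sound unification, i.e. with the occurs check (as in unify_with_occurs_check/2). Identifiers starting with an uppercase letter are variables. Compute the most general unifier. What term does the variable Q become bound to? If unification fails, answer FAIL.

FAIL

Decompose mk/2: mk(R, mk(c, Q)) = mk(plus(c, empty), Q),  M = mk(7, 7).
Decompose mk/2: R = plus(c, empty),  mk(c, Q) = Q.
Bind R := plus(c, empty); no other remaining equation mentions R.
Occurs check fails: Q occurs in mk(c, Q); the equation Q = mk(c, Q) has no finite solution.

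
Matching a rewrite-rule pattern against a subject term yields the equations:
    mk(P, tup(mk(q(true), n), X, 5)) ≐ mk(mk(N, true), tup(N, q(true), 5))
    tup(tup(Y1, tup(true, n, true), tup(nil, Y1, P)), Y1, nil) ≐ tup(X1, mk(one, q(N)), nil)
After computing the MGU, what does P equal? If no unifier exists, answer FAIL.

Decompose mk/2: P ≐ mk(N, true),  tup(mk(q(true), n), X, 5) ≐ tup(N, q(true), 5).
Bind P := mk(N, true); substituting into the one remaining equation that mentions P gives: tup(tup(Y1, tup(true, n, true), tup(nil, Y1, mk(N, true))), Y1, nil) ≐ tup(X1, mk(one, q(N)), nil).
Decompose tup/3: mk(q(true), n) ≐ N,  X ≐ q(true),  5 ≐ 5.
Bind N := mk(q(true), n); substituting into the one remaining equation that mentions N gives: tup(tup(Y1, tup(true, n, true), tup(nil, Y1, mk(mk(q(true), n), true))), Y1, nil) ≐ tup(X1, mk(one, q(mk(q(true), n))), nil). Substituting into the earlier binding gives P := mk(mk(q(true), n), true).
Bind X := q(true); no other remaining equation mentions X.
Delete trivial equation 5 ≐ 5.
Decompose tup/3: tup(Y1, tup(true, n, true), tup(nil, Y1, mk(mk(q(true), n), true))) ≐ X1,  Y1 ≐ mk(one, q(mk(q(true), n))),  nil ≐ nil.
Bind X1 := tup(Y1, tup(true, n, true), tup(nil, Y1, mk(mk(q(true), n), true))); no other remaining equation mentions X1.
Bind Y1 := mk(one, q(mk(q(true), n))); no other remaining equation mentions Y1. Substituting into the earlier binding gives X1 := tup(mk(one, q(mk(q(true), n))), tup(true, n, true), tup(nil, mk(one, q(mk(q(true), n))), mk(mk(q(true), n), true))).
Delete trivial equation nil ≐ nil.
MGU = { P -> mk(mk(q(true), n), true), N -> mk(q(true), n), X -> q(true), X1 -> tup(mk(one, q(mk(q(true), n))), tup(true, n, true), tup(nil, mk(one, q(mk(q(true), n))), mk(mk(q(true), n), true))), Y1 -> mk(one, q(mk(q(true), n))) }, so P -> mk(mk(q(true), n), true).

mk(mk(q(true), n), true)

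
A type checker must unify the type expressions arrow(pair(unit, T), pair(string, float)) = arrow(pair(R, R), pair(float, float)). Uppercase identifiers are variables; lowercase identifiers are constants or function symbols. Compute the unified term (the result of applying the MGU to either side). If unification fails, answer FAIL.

Decompose arrow/2: pair(unit, T) = pair(R, R),  pair(string, float) = pair(float, float).
Decompose pair/2: unit = R,  T = R.
Bind R := unit; substituting into the one remaining equation that mentions R gives: T = unit.
Bind T := unit; no other remaining equation mentions T.
Decompose pair/2: string = float,  float = float.
Clash: constants string and float differ; no unifier exists.

FAIL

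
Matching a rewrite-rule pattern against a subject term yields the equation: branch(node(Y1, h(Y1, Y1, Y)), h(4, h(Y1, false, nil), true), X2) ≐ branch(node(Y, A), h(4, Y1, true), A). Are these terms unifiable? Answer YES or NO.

Decompose branch/3: node(Y1, h(Y1, Y1, Y)) ≐ node(Y, A),  h(4, h(Y1, false, nil), true) ≐ h(4, Y1, true),  X2 ≐ A.
Decompose node/2: Y1 ≐ Y,  h(Y1, Y1, Y) ≐ A.
Bind Y1 := Y; substituting into the 2 remaining equations that mention Y1 gives: h(Y, Y, Y) ≐ A,  h(4, h(Y, false, nil), true) ≐ h(4, Y, true).
Bind A := h(Y, Y, Y); substituting into the one remaining equation that mentions A gives: X2 ≐ h(Y, Y, Y).
Decompose h/3: 4 ≐ 4,  h(Y, false, nil) ≐ Y,  true ≐ true.
Delete trivial equation 4 ≐ 4.
Occurs check fails: Y occurs in h(Y, false, nil); the equation Y ≐ h(Y, false, nil) has no finite solution.

NO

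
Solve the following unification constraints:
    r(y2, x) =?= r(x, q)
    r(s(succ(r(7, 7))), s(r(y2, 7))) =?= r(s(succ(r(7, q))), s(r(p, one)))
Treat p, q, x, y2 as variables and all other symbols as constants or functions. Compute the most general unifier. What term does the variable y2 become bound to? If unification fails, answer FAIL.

FAIL

Decompose r/2: y2 =?= x,  x =?= q.
Bind y2 := x; substituting into the one remaining equation that mentions y2 gives: r(s(succ(r(7, 7))), s(r(x, 7))) =?= r(s(succ(r(7, q))), s(r(p, one))).
Bind x := q; substituting into the remaining equation gives: r(s(succ(r(7, 7))), s(r(q, 7))) =?= r(s(succ(r(7, q))), s(r(p, one))). Substituting into the earlier binding gives y2 := q.
Decompose r/2: s(succ(r(7, 7))) =?= s(succ(r(7, q))),  s(r(q, 7)) =?= s(r(p, one)).
Decompose s/1: succ(r(7, 7)) =?= succ(r(7, q)).
Decompose succ/1: r(7, 7) =?= r(7, q).
Decompose r/2: 7 =?= 7,  7 =?= q.
Delete trivial equation 7 =?= 7.
Bind q := 7; substituting into the remaining equation gives: s(r(7, 7)) =?= s(r(p, one)). Substituting into the earlier bindings gives y2 := 7, x := 7.
Decompose s/1: r(7, 7) =?= r(p, one).
Decompose r/2: 7 =?= p,  7 =?= one.
Bind p := 7; no other remaining equation mentions p.
Clash: constants 7 and one differ; no unifier exists.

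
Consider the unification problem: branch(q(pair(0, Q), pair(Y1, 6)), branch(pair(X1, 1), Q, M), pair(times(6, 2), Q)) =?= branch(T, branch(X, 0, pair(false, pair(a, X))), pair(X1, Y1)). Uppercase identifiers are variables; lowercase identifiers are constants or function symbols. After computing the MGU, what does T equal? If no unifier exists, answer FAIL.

q(pair(0, 0), pair(0, 6))

Decompose branch/3: q(pair(0, Q), pair(Y1, 6)) =?= T,  branch(pair(X1, 1), Q, M) =?= branch(X, 0, pair(false, pair(a, X))),  pair(times(6, 2), Q) =?= pair(X1, Y1).
Bind T := q(pair(0, Q), pair(Y1, 6)); no other remaining equation mentions T.
Decompose branch/3: pair(X1, 1) =?= X,  Q =?= 0,  M =?= pair(false, pair(a, X)).
Bind X := pair(X1, 1); substituting into the one remaining equation that mentions X gives: M =?= pair(false, pair(a, pair(X1, 1))).
Bind Q := 0; substituting into the one remaining equation that mentions Q gives: pair(times(6, 2), 0) =?= pair(X1, Y1). Substituting into the earlier binding gives T := q(pair(0, 0), pair(Y1, 6)).
Bind M := pair(false, pair(a, pair(X1, 1))); no other remaining equation mentions M.
Decompose pair/2: times(6, 2) =?= X1,  0 =?= Y1.
Bind X1 := times(6, 2); no other remaining equation mentions X1. Substituting into the earlier bindings gives X := pair(times(6, 2), 1), M := pair(false, pair(a, pair(times(6, 2), 1))).
Bind Y1 := 0. Substituting into the earlier binding gives T := q(pair(0, 0), pair(0, 6)).
MGU = { T := q(pair(0, 0), pair(0, 6)), X := pair(times(6, 2), 1), Q := 0, M := pair(false, pair(a, pair(times(6, 2), 1))), X1 := times(6, 2), Y1 := 0 }, so T := q(pair(0, 0), pair(0, 6)).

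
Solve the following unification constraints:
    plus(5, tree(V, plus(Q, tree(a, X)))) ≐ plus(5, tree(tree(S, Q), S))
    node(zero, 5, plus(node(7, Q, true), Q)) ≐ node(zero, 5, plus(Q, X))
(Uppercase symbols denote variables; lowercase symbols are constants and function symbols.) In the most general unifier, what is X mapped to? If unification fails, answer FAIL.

FAIL

Decompose plus/2: 5 ≐ 5,  tree(V, plus(Q, tree(a, X))) ≐ tree(tree(S, Q), S).
Delete trivial equation 5 ≐ 5.
Decompose tree/2: V ≐ tree(S, Q),  plus(Q, tree(a, X)) ≐ S.
Bind V := tree(S, Q); no other remaining equation mentions V.
Bind S := plus(Q, tree(a, X)); no other remaining equation mentions S. Substituting into the earlier binding gives V := tree(plus(Q, tree(a, X)), Q).
Decompose node/3: zero ≐ zero,  5 ≐ 5,  plus(node(7, Q, true), Q) ≐ plus(Q, X).
Delete trivial equation zero ≐ zero.
Delete trivial equation 5 ≐ 5.
Decompose plus/2: node(7, Q, true) ≐ Q,  Q ≐ X.
Occurs check fails: Q occurs in node(7, Q, true); the equation Q ≐ node(7, Q, true) has no finite solution.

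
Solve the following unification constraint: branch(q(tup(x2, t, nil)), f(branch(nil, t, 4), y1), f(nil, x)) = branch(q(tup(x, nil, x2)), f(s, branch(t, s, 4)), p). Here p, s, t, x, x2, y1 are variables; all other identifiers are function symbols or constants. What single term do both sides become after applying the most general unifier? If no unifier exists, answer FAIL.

branch(q(tup(nil, nil, nil)), f(branch(nil, nil, 4), branch(nil, branch(nil, nil, 4), 4)), f(nil, nil))

Decompose branch/3: q(tup(x2, t, nil)) = q(tup(x, nil, x2)),  f(branch(nil, t, 4), y1) = f(s, branch(t, s, 4)),  f(nil, x) = p.
Decompose q/1: tup(x2, t, nil) = tup(x, nil, x2).
Decompose tup/3: x2 = x,  t = nil,  nil = x2.
Bind x2 := x; substituting into the one remaining equation that mentions x2 gives: nil = x.
Bind t := nil; substituting into the one remaining equation that mentions t gives: f(branch(nil, nil, 4), y1) = f(s, branch(nil, s, 4)).
Bind x := nil; substituting into the one remaining equation that mentions x gives: f(nil, nil) = p. Substituting into the earlier binding gives x2 := nil.
Decompose f/2: branch(nil, nil, 4) = s,  y1 = branch(nil, s, 4).
Bind s := branch(nil, nil, 4); substituting into the one remaining equation that mentions s gives: y1 = branch(nil, branch(nil, nil, 4), 4).
Bind y1 := branch(nil, branch(nil, nil, 4), 4); no other remaining equation mentions y1.
Bind p := f(nil, nil).
Applying the MGU to either side gives branch(q(tup(nil, nil, nil)), f(branch(nil, nil, 4), branch(nil, branch(nil, nil, 4), 4)), f(nil, nil)).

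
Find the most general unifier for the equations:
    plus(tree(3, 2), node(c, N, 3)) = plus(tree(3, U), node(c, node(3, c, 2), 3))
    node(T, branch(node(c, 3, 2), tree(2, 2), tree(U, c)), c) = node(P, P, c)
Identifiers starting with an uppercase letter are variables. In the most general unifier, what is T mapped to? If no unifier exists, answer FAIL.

branch(node(c, 3, 2), tree(2, 2), tree(2, c))

Decompose plus/2: tree(3, 2) = tree(3, U),  node(c, N, 3) = node(c, node(3, c, 2), 3).
Decompose tree/2: 3 = 3,  2 = U.
Delete trivial equation 3 = 3.
Bind U := 2; substituting into the one remaining equation that mentions U gives: node(T, branch(node(c, 3, 2), tree(2, 2), tree(2, c)), c) = node(P, P, c).
Decompose node/3: c = c,  N = node(3, c, 2),  3 = 3.
Delete trivial equation c = c.
Bind N := node(3, c, 2); no other remaining equation mentions N.
Delete trivial equation 3 = 3.
Decompose node/3: T = P,  branch(node(c, 3, 2), tree(2, 2), tree(2, c)) = P,  c = c.
Bind T := P; no other remaining equation mentions T.
Bind P := branch(node(c, 3, 2), tree(2, 2), tree(2, c)); no other remaining equation mentions P. Substituting into the earlier binding gives T := branch(node(c, 3, 2), tree(2, 2), tree(2, c)).
Delete trivial equation c = c.
MGU = { U := 2, N := node(3, c, 2), T := branch(node(c, 3, 2), tree(2, 2), tree(2, c)), P := branch(node(c, 3, 2), tree(2, 2), tree(2, c)) }, so T := branch(node(c, 3, 2), tree(2, 2), tree(2, c)).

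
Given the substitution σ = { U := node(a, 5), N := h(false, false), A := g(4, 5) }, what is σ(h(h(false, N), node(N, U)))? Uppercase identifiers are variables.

Replace each occurrence of U with node(a, 5).
Replace each occurrence of N with h(false, false).
Result: h(h(false, h(false, false)), node(h(false, false), node(a, 5))).

h(h(false, h(false, false)), node(h(false, false), node(a, 5)))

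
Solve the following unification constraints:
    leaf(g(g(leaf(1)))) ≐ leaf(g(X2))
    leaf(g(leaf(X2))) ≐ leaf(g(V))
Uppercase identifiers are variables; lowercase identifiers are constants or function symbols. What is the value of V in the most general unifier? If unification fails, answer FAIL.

leaf(g(leaf(1)))

Decompose leaf/1: g(g(leaf(1))) ≐ g(X2).
Decompose g/1: g(leaf(1)) ≐ X2.
Bind X2 := g(leaf(1)); substituting into the remaining equation gives: leaf(g(leaf(g(leaf(1))))) ≐ leaf(g(V)).
Decompose leaf/1: g(leaf(g(leaf(1)))) ≐ g(V).
Decompose g/1: leaf(g(leaf(1))) ≐ V.
Bind V := leaf(g(leaf(1))).
MGU = { X2 -> g(leaf(1)), V -> leaf(g(leaf(1))) }, so V -> leaf(g(leaf(1))).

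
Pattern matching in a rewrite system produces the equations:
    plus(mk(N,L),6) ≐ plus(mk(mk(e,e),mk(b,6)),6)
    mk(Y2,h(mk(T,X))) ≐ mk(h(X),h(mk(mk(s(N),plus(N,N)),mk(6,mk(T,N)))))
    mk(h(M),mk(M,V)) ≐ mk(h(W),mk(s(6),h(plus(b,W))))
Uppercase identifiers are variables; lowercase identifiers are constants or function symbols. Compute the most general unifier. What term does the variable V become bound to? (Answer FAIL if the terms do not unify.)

Decompose plus/2: mk(N,L) ≐ mk(mk(e,e),mk(b,6)),  6 ≐ 6.
Decompose mk/2: N ≐ mk(e,e),  L ≐ mk(b,6).
Bind N := mk(e,e); substituting into the one remaining equation that mentions N gives: mk(Y2,h(mk(T,X))) ≐ mk(h(X),h(mk(mk(s(mk(e,e)),plus(mk(e,e),mk(e,e))),mk(6,mk(T,mk(e,e)))))).
Bind L := mk(b,6); no other remaining equation mentions L.
Delete trivial equation 6 ≐ 6.
Decompose mk/2: Y2 ≐ h(X),  h(mk(T,X)) ≐ h(mk(mk(s(mk(e,e)),plus(mk(e,e),mk(e,e))),mk(6,mk(T,mk(e,e))))).
Bind Y2 := h(X); no other remaining equation mentions Y2.
Decompose h/1: mk(T,X) ≐ mk(mk(s(mk(e,e)),plus(mk(e,e),mk(e,e))),mk(6,mk(T,mk(e,e)))).
Decompose mk/2: T ≐ mk(s(mk(e,e)),plus(mk(e,e),mk(e,e))),  X ≐ mk(6,mk(T,mk(e,e))).
Bind T := mk(s(mk(e,e)),plus(mk(e,e),mk(e,e))); substituting into the one remaining equation that mentions T gives: X ≐ mk(6,mk(mk(s(mk(e,e)),plus(mk(e,e),mk(e,e))),mk(e,e))).
Bind X := mk(6,mk(mk(s(mk(e,e)),plus(mk(e,e),mk(e,e))),mk(e,e))); no other remaining equation mentions X. Substituting into the earlier binding gives Y2 := h(mk(6,mk(mk(s(mk(e,e)),plus(mk(e,e),mk(e,e))),mk(e,e)))).
Decompose mk/2: h(M) ≐ h(W),  mk(M,V) ≐ mk(s(6),h(plus(b,W))).
Decompose h/1: M ≐ W.
Bind M := W; substituting into the remaining equation gives: mk(W,V) ≐ mk(s(6),h(plus(b,W))).
Decompose mk/2: W ≐ s(6),  V ≐ h(plus(b,W)).
Bind W := s(6); substituting into the remaining equation gives: V ≐ h(plus(b,s(6))). Substituting into the earlier binding gives M := s(6).
Bind V := h(plus(b,s(6))).
MGU = { N ↦ mk(e,e), L ↦ mk(b,6), Y2 ↦ h(mk(6,mk(mk(s(mk(e,e)),plus(mk(e,e),mk(e,e))),mk(e,e)))), T ↦ mk(s(mk(e,e)),plus(mk(e,e),mk(e,e))), X ↦ mk(6,mk(mk(s(mk(e,e)),plus(mk(e,e),mk(e,e))),mk(e,e))), M ↦ s(6), W ↦ s(6), V ↦ h(plus(b,s(6))) }, so V ↦ h(plus(b,s(6))).

h(plus(b,s(6)))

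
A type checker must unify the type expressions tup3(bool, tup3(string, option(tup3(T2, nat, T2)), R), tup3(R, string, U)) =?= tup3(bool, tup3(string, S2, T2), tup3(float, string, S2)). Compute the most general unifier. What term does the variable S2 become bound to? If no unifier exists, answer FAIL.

Decompose tup3/3: bool =?= bool,  tup3(string, option(tup3(T2, nat, T2)), R) =?= tup3(string, S2, T2),  tup3(R, string, U) =?= tup3(float, string, S2).
Delete trivial equation bool =?= bool.
Decompose tup3/3: string =?= string,  option(tup3(T2, nat, T2)) =?= S2,  R =?= T2.
Delete trivial equation string =?= string.
Bind S2 := option(tup3(T2, nat, T2)); substituting into the one remaining equation that mentions S2 gives: tup3(R, string, U) =?= tup3(float, string, option(tup3(T2, nat, T2))).
Bind R := T2; substituting into the remaining equation gives: tup3(T2, string, U) =?= tup3(float, string, option(tup3(T2, nat, T2))).
Decompose tup3/3: T2 =?= float,  string =?= string,  U =?= option(tup3(T2, nat, T2)).
Bind T2 := float; substituting into the one remaining equation that mentions T2 gives: U =?= option(tup3(float, nat, float)). Substituting into the earlier bindings gives S2 := option(tup3(float, nat, float)), R := float.
Delete trivial equation string =?= string.
Bind U := option(tup3(float, nat, float)).
MGU = { S2 -> option(tup3(float, nat, float)), R -> float, T2 -> float, U -> option(tup3(float, nat, float)) }, so S2 -> option(tup3(float, nat, float)).

option(tup3(float, nat, float))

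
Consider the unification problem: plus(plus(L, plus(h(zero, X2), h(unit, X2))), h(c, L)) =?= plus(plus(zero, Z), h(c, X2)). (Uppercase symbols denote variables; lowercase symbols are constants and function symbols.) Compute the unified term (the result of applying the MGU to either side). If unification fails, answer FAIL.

plus(plus(zero, plus(h(zero, zero), h(unit, zero))), h(c, zero))

Decompose plus/2: plus(L, plus(h(zero, X2), h(unit, X2))) =?= plus(zero, Z),  h(c, L) =?= h(c, X2).
Decompose plus/2: L =?= zero,  plus(h(zero, X2), h(unit, X2)) =?= Z.
Bind L := zero; substituting into the one remaining equation that mentions L gives: h(c, zero) =?= h(c, X2).
Bind Z := plus(h(zero, X2), h(unit, X2)); no other remaining equation mentions Z.
Decompose h/2: c =?= c,  zero =?= X2.
Delete trivial equation c =?= c.
Bind X2 := zero. Substituting into the earlier binding gives Z := plus(h(zero, zero), h(unit, zero)).
Applying the MGU to either side gives plus(plus(zero, plus(h(zero, zero), h(unit, zero))), h(c, zero)).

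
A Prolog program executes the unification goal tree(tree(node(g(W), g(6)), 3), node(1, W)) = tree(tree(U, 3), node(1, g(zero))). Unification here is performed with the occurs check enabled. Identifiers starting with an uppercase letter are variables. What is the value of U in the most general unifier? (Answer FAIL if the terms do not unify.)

node(g(g(zero)), g(6))

Decompose tree/2: tree(node(g(W), g(6)), 3) = tree(U, 3),  node(1, W) = node(1, g(zero)).
Decompose tree/2: node(g(W), g(6)) = U,  3 = 3.
Bind U := node(g(W), g(6)); no other remaining equation mentions U.
Delete trivial equation 3 = 3.
Decompose node/2: 1 = 1,  W = g(zero).
Delete trivial equation 1 = 1.
Bind W := g(zero). Substituting into the earlier binding gives U := node(g(g(zero)), g(6)).
MGU = { U = node(g(g(zero)), g(6)), W = g(zero) }, so U = node(g(g(zero)), g(6)).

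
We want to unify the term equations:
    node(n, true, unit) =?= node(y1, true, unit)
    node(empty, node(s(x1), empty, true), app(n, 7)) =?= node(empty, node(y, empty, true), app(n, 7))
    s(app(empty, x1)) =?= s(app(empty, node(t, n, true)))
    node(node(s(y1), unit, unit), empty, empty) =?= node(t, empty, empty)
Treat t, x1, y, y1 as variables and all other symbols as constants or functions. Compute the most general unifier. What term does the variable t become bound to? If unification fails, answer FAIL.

node(s(n), unit, unit)

Decompose node/3: n =?= y1,  true =?= true,  unit =?= unit.
Bind y1 := n; substituting into the one remaining equation that mentions y1 gives: node(node(s(n), unit, unit), empty, empty) =?= node(t, empty, empty).
Delete trivial equation true =?= true.
Delete trivial equation unit =?= unit.
Decompose node/3: empty =?= empty,  node(s(x1), empty, true) =?= node(y, empty, true),  app(n, 7) =?= app(n, 7).
Delete trivial equation empty =?= empty.
Decompose node/3: s(x1) =?= y,  empty =?= empty,  true =?= true.
Bind y := s(x1); no other remaining equation mentions y.
Delete trivial equation empty =?= empty.
Delete trivial equation true =?= true.
Delete trivial equation app(n, 7) =?= app(n, 7).
Decompose s/1: app(empty, x1) =?= app(empty, node(t, n, true)).
Decompose app/2: empty =?= empty,  x1 =?= node(t, n, true).
Delete trivial equation empty =?= empty.
Bind x1 := node(t, n, true); no other remaining equation mentions x1. Substituting into the earlier binding gives y := s(node(t, n, true)).
Decompose node/3: node(s(n), unit, unit) =?= t,  empty =?= empty,  empty =?= empty.
Bind t := node(s(n), unit, unit); no other remaining equation mentions t. Substituting into the earlier bindings gives y := s(node(node(s(n), unit, unit), n, true)), x1 := node(node(s(n), unit, unit), n, true).
Delete trivial equation empty =?= empty.
Delete trivial equation empty =?= empty.
MGU = { y1 -> n, y -> s(node(node(s(n), unit, unit), n, true)), x1 -> node(node(s(n), unit, unit), n, true), t -> node(s(n), unit, unit) }, so t -> node(s(n), unit, unit).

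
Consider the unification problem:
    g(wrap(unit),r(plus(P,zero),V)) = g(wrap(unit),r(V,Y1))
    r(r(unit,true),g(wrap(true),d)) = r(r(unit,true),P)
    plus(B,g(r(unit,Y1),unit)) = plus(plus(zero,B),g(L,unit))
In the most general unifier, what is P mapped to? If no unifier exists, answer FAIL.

Decompose g/2: wrap(unit) = wrap(unit),  r(plus(P,zero),V) = r(V,Y1).
Delete trivial equation wrap(unit) = wrap(unit).
Decompose r/2: plus(P,zero) = V,  V = Y1.
Bind V := plus(P,zero); substituting into the one remaining equation that mentions V gives: plus(P,zero) = Y1.
Bind Y1 := plus(P,zero); substituting into the one remaining equation that mentions Y1 gives: plus(B,g(r(unit,plus(P,zero)),unit)) = plus(plus(zero,B),g(L,unit)).
Decompose r/2: r(unit,true) = r(unit,true),  g(wrap(true),d) = P.
Delete trivial equation r(unit,true) = r(unit,true).
Bind P := g(wrap(true),d); substituting into the remaining equation gives: plus(B,g(r(unit,plus(g(wrap(true),d),zero)),unit)) = plus(plus(zero,B),g(L,unit)). Substituting into the earlier bindings gives V := plus(g(wrap(true),d),zero), Y1 := plus(g(wrap(true),d),zero).
Decompose plus/2: B = plus(zero,B),  g(r(unit,plus(g(wrap(true),d),zero)),unit) = g(L,unit).
Occurs check fails: B occurs in plus(zero,B); the equation B = plus(zero,B) has no finite solution.

FAIL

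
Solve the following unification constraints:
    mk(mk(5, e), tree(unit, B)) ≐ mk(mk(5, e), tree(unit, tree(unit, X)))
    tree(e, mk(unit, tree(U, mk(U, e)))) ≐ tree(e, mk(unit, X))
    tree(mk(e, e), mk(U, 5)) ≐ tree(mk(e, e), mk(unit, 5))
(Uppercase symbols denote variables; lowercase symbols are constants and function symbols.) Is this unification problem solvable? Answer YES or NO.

Decompose mk/2: mk(5, e) ≐ mk(5, e),  tree(unit, B) ≐ tree(unit, tree(unit, X)).
Delete trivial equation mk(5, e) ≐ mk(5, e).
Decompose tree/2: unit ≐ unit,  B ≐ tree(unit, X).
Delete trivial equation unit ≐ unit.
Bind B := tree(unit, X); no other remaining equation mentions B.
Decompose tree/2: e ≐ e,  mk(unit, tree(U, mk(U, e))) ≐ mk(unit, X).
Delete trivial equation e ≐ e.
Decompose mk/2: unit ≐ unit,  tree(U, mk(U, e)) ≐ X.
Delete trivial equation unit ≐ unit.
Bind X := tree(U, mk(U, e)); no other remaining equation mentions X. Substituting into the earlier binding gives B := tree(unit, tree(U, mk(U, e))).
Decompose tree/2: mk(e, e) ≐ mk(e, e),  mk(U, 5) ≐ mk(unit, 5).
Delete trivial equation mk(e, e) ≐ mk(e, e).
Decompose mk/2: U ≐ unit,  5 ≐ 5.
Bind U := unit; no other remaining equation mentions U. Substituting into the earlier bindings gives B := tree(unit, tree(unit, mk(unit, e))), X := tree(unit, mk(unit, e)).
Delete trivial equation 5 ≐ 5.
No equations remain and no clash or occurs-check failure arose, so a unifier exists.

YES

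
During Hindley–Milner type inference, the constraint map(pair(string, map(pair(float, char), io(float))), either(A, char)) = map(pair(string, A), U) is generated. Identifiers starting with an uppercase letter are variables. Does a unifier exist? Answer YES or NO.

Decompose map/2: pair(string, map(pair(float, char), io(float))) = pair(string, A),  either(A, char) = U.
Decompose pair/2: string = string,  map(pair(float, char), io(float)) = A.
Delete trivial equation string = string.
Bind A := map(pair(float, char), io(float)); substituting into the remaining equation gives: either(map(pair(float, char), io(float)), char) = U.
Bind U := either(map(pair(float, char), io(float)), char).
No equations remain and no clash or occurs-check failure arose, so a unifier exists.

YES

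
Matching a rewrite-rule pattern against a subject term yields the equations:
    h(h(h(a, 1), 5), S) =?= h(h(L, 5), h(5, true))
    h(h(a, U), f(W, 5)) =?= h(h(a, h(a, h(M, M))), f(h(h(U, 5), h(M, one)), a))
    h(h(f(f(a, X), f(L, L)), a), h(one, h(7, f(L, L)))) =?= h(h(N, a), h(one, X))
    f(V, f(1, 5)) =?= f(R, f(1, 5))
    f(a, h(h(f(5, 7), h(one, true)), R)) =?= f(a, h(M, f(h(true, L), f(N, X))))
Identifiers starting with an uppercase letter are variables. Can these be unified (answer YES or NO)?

NO

Decompose h/2: h(h(a, 1), 5) =?= h(L, 5),  S =?= h(5, true).
Decompose h/2: h(a, 1) =?= L,  5 =?= 5.
Bind L := h(a, 1); substituting into the 2 remaining equations that mention L gives: h(h(f(f(a, X), f(h(a, 1), h(a, 1))), a), h(one, h(7, f(h(a, 1), h(a, 1))))) =?= h(h(N, a), h(one, X)),  f(a, h(h(f(5, 7), h(one, true)), R)) =?= f(a, h(M, f(h(true, h(a, 1)), f(N, X)))).
Delete trivial equation 5 =?= 5.
Bind S := h(5, true); no other remaining equation mentions S.
Decompose h/2: h(a, U) =?= h(a, h(a, h(M, M))),  f(W, 5) =?= f(h(h(U, 5), h(M, one)), a).
Decompose h/2: a =?= a,  U =?= h(a, h(M, M)).
Delete trivial equation a =?= a.
Bind U := h(a, h(M, M)); substituting into the one remaining equation that mentions U gives: f(W, 5) =?= f(h(h(h(a, h(M, M)), 5), h(M, one)), a).
Decompose f/2: W =?= h(h(h(a, h(M, M)), 5), h(M, one)),  5 =?= a.
Bind W := h(h(h(a, h(M, M)), 5), h(M, one)); no other remaining equation mentions W.
Clash: constants 5 and a differ; no unifier exists.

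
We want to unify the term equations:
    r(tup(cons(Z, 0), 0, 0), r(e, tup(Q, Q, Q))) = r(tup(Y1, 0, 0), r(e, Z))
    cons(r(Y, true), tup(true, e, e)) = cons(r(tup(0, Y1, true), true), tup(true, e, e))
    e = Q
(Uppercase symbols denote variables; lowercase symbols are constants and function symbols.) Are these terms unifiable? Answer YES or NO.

YES

Decompose r/2: tup(cons(Z, 0), 0, 0) = tup(Y1, 0, 0),  r(e, tup(Q, Q, Q)) = r(e, Z).
Decompose tup/3: cons(Z, 0) = Y1,  0 = 0,  0 = 0.
Bind Y1 := cons(Z, 0); substituting into the one remaining equation that mentions Y1 gives: cons(r(Y, true), tup(true, e, e)) = cons(r(tup(0, cons(Z, 0), true), true), tup(true, e, e)).
Delete trivial equation 0 = 0.
Delete trivial equation 0 = 0.
Decompose r/2: e = e,  tup(Q, Q, Q) = Z.
Delete trivial equation e = e.
Bind Z := tup(Q, Q, Q); substituting into the one remaining equation that mentions Z gives: cons(r(Y, true), tup(true, e, e)) = cons(r(tup(0, cons(tup(Q, Q, Q), 0), true), true), tup(true, e, e)). Substituting into the earlier binding gives Y1 := cons(tup(Q, Q, Q), 0).
Decompose cons/2: r(Y, true) = r(tup(0, cons(tup(Q, Q, Q), 0), true), true),  tup(true, e, e) = tup(true, e, e).
Decompose r/2: Y = tup(0, cons(tup(Q, Q, Q), 0), true),  true = true.
Bind Y := tup(0, cons(tup(Q, Q, Q), 0), true); no other remaining equation mentions Y.
Delete trivial equation true = true.
Delete trivial equation tup(true, e, e) = tup(true, e, e).
Bind Q := e. Substituting into the earlier bindings gives Y1 := cons(tup(e, e, e), 0), Z := tup(e, e, e), Y := tup(0, cons(tup(e, e, e), 0), true).
No equations remain and no clash or occurs-check failure arose, so a unifier exists.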